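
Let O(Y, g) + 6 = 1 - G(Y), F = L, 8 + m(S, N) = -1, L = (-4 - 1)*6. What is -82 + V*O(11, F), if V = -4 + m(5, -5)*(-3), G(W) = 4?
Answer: -289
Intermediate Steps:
L = -30 (L = -5*6 = -30)
m(S, N) = -9 (m(S, N) = -8 - 1 = -9)
V = 23 (V = -4 - 9*(-3) = -4 + 27 = 23)
F = -30
O(Y, g) = -9 (O(Y, g) = -6 + (1 - 1*4) = -6 + (1 - 4) = -6 - 3 = -9)
-82 + V*O(11, F) = -82 + 23*(-9) = -82 - 207 = -289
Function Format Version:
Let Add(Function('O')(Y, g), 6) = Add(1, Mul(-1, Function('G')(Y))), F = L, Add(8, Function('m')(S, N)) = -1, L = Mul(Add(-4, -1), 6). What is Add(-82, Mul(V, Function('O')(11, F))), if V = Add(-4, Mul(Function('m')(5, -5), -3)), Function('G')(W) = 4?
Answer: -289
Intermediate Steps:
L = -30 (L = Mul(-5, 6) = -30)
Function('m')(S, N) = -9 (Function('m')(S, N) = Add(-8, -1) = -9)
V = 23 (V = Add(-4, Mul(-9, -3)) = Add(-4, 27) = 23)
F = -30
Function('O')(Y, g) = -9 (Function('O')(Y, g) = Add(-6, Add(1, Mul(-1, 4))) = Add(-6, Add(1, -4)) = Add(-6, -3) = -9)
Add(-82, Mul(V, Function('O')(11, F))) = Add(-82, Mul(23, -9)) = Add(-82, -207) = -289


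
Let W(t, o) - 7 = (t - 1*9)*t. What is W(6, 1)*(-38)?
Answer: 418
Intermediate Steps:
W(t, o) = 7 + t*(-9 + t) (W(t, o) = 7 + (t - 1*9)*t = 7 + (t - 9)*t = 7 + (-9 + t)*t = 7 + t*(-9 + t))
W(6, 1)*(-38) = (7 + 6² - 9*6)*(-38) = (7 + 36 - 54)*(-38) = -11*(-38) = 418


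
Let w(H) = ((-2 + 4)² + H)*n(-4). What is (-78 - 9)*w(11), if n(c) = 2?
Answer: -2610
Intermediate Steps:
w(H) = 8 + 2*H (w(H) = ((-2 + 4)² + H)*2 = (2² + H)*2 = (4 + H)*2 = 8 + 2*H)
(-78 - 9)*w(11) = (-78 - 9)*(8 + 2*11) = -87*(8 + 22) = -87*30 = -2610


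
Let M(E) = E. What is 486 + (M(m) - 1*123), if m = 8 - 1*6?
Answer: 365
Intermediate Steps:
m = 2 (m = 8 - 6 = 2)
486 + (M(m) - 1*123) = 486 + (2 - 1*123) = 486 + (2 - 123) = 486 - 121 = 365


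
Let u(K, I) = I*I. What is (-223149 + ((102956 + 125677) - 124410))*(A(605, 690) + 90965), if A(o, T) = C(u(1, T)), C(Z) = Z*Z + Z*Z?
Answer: -53914211459023590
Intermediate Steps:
u(K, I) = I²
C(Z) = 2*Z² (C(Z) = Z² + Z² = 2*Z²)
A(o, T) = 2*T⁴ (A(o, T) = 2*(T²)² = 2*T⁴)
(-223149 + ((102956 + 125677) - 124410))*(A(605, 690) + 90965) = (-223149 + ((102956 + 125677) - 124410))*(2*690⁴ + 90965) = (-223149 + (228633 - 124410))*(2*226671210000 + 90965) = (-223149 + 104223)*(453342420000 + 90965) = -118926*453342510965 = -53914211459023590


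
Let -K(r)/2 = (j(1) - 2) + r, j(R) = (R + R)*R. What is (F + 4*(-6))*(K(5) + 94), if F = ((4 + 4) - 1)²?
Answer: 2100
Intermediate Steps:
F = 49 (F = (8 - 1)² = 7² = 49)
j(R) = 2*R² (j(R) = (2*R)*R = 2*R²)
K(r) = -2*r (K(r) = -2*((2*1² - 2) + r) = -2*((2*1 - 2) + r) = -2*((2 - 2) + r) = -2*(0 + r) = -2*r)
(F + 4*(-6))*(K(5) + 94) = (49 + 4*(-6))*(-2*5 + 94) = (49 - 24)*(-10 + 94) = 25*84 = 2100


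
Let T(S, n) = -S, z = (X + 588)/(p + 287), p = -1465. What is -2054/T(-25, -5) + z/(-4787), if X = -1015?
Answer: -11582693319/140977150 ≈ -82.160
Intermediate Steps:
z = 427/1178 (z = (-1015 + 588)/(-1465 + 287) = -427/(-1178) = -427*(-1/1178) = 427/1178 ≈ 0.36248)
-2054/T(-25, -5) + z/(-4787) = -2054/((-1*(-25))) + (427/1178)/(-4787) = -2054/25 + (427/1178)*(-1/4787) = -2054*1/25 - 427/5639086 = -2054/25 - 427/5639086 = -11582693319/140977150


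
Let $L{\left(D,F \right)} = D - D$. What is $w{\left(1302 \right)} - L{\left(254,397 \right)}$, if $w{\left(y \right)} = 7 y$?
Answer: $9114$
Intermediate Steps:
$L{\left(D,F \right)} = 0$
$w{\left(1302 \right)} - L{\left(254,397 \right)} = 7 \cdot 1302 - 0 = 9114 + 0 = 9114$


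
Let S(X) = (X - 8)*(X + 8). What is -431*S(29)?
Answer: -334887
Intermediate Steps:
S(X) = (-8 + X)*(8 + X)
-431*S(29) = -431*(-64 + 29**2) = -431*(-64 + 841) = -431*777 = -334887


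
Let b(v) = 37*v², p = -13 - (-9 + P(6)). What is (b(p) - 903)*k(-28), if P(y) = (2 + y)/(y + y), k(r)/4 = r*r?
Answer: -2744000/9 ≈ -3.0489e+5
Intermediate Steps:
k(r) = 4*r² (k(r) = 4*(r*r) = 4*r²)
P(y) = (2 + y)/(2*y) (P(y) = (2 + y)/((2*y)) = (2 + y)*(1/(2*y)) = (2 + y)/(2*y))
p = -14/3 (p = -13 - (-9 + (½)*(2 + 6)/6) = -13 - (-9 + (½)*(⅙)*8) = -13 - (-9 + ⅔) = -13 - 1*(-25/3) = -13 + 25/3 = -14/3 ≈ -4.6667)
(b(p) - 903)*k(-28) = (37*(-14/3)² - 903)*(4*(-28)²) = (37*(196/9) - 903)*(4*784) = (7252/9 - 903)*3136 = -875/9*3136 = -2744000/9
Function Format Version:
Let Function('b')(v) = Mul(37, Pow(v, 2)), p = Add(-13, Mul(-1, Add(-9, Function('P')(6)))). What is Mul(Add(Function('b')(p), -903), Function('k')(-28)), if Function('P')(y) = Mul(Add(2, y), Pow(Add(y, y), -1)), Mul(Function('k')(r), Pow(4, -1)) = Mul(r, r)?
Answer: Rational(-2744000, 9) ≈ -3.0489e+5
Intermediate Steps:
Function('k')(r) = Mul(4, Pow(r, 2)) (Function('k')(r) = Mul(4, Mul(r, r)) = Mul(4, Pow(r, 2)))
Function('P')(y) = Mul(Rational(1, 2), Pow(y, -1), Add(2, y)) (Function('P')(y) = Mul(Add(2, y), Pow(Mul(2, y), -1)) = Mul(Add(2, y), Mul(Rational(1, 2), Pow(y, -1))) = Mul(Rational(1, 2), Pow(y, -1), Add(2, y)))
p = Rational(-14, 3) (p = Add(-13, Mul(-1, Add(-9, Mul(Rational(1, 2), Pow(6, -1), Add(2, 6))))) = Add(-13, Mul(-1, Add(-9, Mul(Rational(1, 2), Rational(1, 6), 8)))) = Add(-13, Mul(-1, Add(-9, Rational(2, 3)))) = Add(-13, Mul(-1, Rational(-25, 3))) = Add(-13, Rational(25, 3)) = Rational(-14, 3) ≈ -4.6667)
Mul(Add(Function('b')(p), -903), Function('k')(-28)) = Mul(Add(Mul(37, Pow(Rational(-14, 3), 2)), -903), Mul(4, Pow(-28, 2))) = Mul(Add(Mul(37, Rational(196, 9)), -903), Mul(4, 784)) = Mul(Add(Rational(7252, 9), -903), 3136) = Mul(Rational(-875, 9), 3136) = Rational(-2744000, 9)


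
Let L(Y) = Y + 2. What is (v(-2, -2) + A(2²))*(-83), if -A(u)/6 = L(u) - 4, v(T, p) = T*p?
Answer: 664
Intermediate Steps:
L(Y) = 2 + Y
A(u) = 12 - 6*u (A(u) = -6*((2 + u) - 4) = -6*(-2 + u) = 12 - 6*u)
(v(-2, -2) + A(2²))*(-83) = (-2*(-2) + (12 - 6*2²))*(-83) = (4 + (12 - 6*4))*(-83) = (4 + (12 - 24))*(-83) = (4 - 12)*(-83) = -8*(-83) = 664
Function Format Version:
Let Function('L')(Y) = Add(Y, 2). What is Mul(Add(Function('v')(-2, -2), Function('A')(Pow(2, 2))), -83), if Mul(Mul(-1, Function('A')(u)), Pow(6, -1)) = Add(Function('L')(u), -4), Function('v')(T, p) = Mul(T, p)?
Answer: 664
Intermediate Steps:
Function('L')(Y) = Add(2, Y)
Function('A')(u) = Add(12, Mul(-6, u)) (Function('A')(u) = Mul(-6, Add(Add(2, u), -4)) = Mul(-6, Add(-2, u)) = Add(12, Mul(-6, u)))
Mul(Add(Function('v')(-2, -2), Function('A')(Pow(2, 2))), -83) = Mul(Add(Mul(-2, -2), Add(12, Mul(-6, Pow(2, 2)))), -83) = Mul(Add(4, Add(12, Mul(-6, 4))), -83) = Mul(Add(4, Add(12, -24)), -83) = Mul(Add(4, -12), -83) = Mul(-8, -83) = 664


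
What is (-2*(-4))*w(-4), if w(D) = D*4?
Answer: -128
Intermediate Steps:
w(D) = 4*D
(-2*(-4))*w(-4) = (-2*(-4))*(4*(-4)) = 8*(-16) = -128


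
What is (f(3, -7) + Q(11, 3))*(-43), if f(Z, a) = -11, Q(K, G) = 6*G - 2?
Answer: -215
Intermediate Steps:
Q(K, G) = -2 + 6*G
(f(3, -7) + Q(11, 3))*(-43) = (-11 + (-2 + 6*3))*(-43) = (-11 + (-2 + 18))*(-43) = (-11 + 16)*(-43) = 5*(-43) = -215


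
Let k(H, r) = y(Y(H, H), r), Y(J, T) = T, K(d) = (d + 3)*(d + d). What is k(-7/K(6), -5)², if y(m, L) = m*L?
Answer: 1225/11664 ≈ 0.10502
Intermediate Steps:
K(d) = 2*d*(3 + d) (K(d) = (3 + d)*(2*d) = 2*d*(3 + d))
y(m, L) = L*m
k(H, r) = H*r (k(H, r) = r*H = H*r)
k(-7/K(6), -5)² = (-7*1/(12*(3 + 6))*(-5))² = (-7/(2*6*9)*(-5))² = (-7/108*(-5))² = (35/108)² = 1225/11664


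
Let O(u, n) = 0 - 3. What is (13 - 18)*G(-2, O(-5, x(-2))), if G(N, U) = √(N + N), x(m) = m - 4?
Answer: -10*I ≈ -10.0*I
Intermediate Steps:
x(m) = -4 + m
O(u, n) = -3
G(N, U) = √2*√N (G(N, U) = √(2*N) = √2*√N)
(13 - 18)*G(-2, O(-5, x(-2))) = (13 - 18)*(√2*√(-2)) = -5*√2*I*√2 = -10*I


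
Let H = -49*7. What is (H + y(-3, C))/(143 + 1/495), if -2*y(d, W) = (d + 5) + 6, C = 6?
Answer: -171765/70786 ≈ -2.4265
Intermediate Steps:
H = -343
y(d, W) = -11/2 - d/2 (y(d, W) = -((d + 5) + 6)/2 = -((5 + d) + 6)/2 = -(11 + d)/2 = -11/2 - d/2)
(H + y(-3, C))/(143 + 1/495) = (-343 + (-11/2 - ½*(-3)))/(143 + 1/495) = (-343 + (-11/2 + 3/2))/(143 + 1/495) = (-343 - 4)/(70786/495) = -347*495/70786 = -171765/70786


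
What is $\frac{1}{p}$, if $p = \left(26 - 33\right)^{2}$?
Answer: $\frac{1}{49} \approx 0.020408$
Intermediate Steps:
$p = 49$ ($p = \left(26 - 33\right)^{2} = \left(-7\right)^{2} = 49$)
$\frac{1}{p} = \frac{1}{49}$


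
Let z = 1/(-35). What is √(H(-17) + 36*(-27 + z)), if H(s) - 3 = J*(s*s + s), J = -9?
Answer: I*√4187085/35 ≈ 58.464*I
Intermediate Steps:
H(s) = 3 - 9*s - 9*s² (H(s) = 3 - 9*(s*s + s) = 3 - 9*(s² + s) = 3 - 9*(s + s²) = 3 + (-9*s - 9*s²) = 3 - 9*s - 9*s²)
z = -1/35 ≈ -0.028571
√(H(-17) + 36*(-27 + z)) = √((3 - 9*(-17) - 9*(-17)²) + 36*(-27 - 1/35)) = √((3 + 153 - 9*289) + 36*(-946/35)) = √((3 + 153 - 2601) - 34056/35) = √(-2445 - 34056/35) = √(-119631/35) = I*√4187085/35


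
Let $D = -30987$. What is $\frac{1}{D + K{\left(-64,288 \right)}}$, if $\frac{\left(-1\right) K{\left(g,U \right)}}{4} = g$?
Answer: $- \frac{1}{30731} \approx -3.254 \cdot 10^{-5}$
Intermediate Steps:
$K{\left(g,U \right)} = - 4 g$
$\frac{1}{D + K{\left(-64,288 \right)}} = \frac{1}{-30987 - -256} = \frac{1}{-30987 + 256} = \frac{1}{-30731} = - \frac{1}{30731}$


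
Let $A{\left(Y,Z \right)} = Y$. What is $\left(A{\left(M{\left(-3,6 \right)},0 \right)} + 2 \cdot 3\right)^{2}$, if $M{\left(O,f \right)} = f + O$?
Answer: $81$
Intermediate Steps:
$M{\left(O,f \right)} = O + f$
$\left(A{\left(M{\left(-3,6 \right)},0 \right)} + 2 \cdot 3\right)^{2} = \left(\left(-3 + 6\right) + 2 \cdot 3\right)^{2} = \left(3 + 6\right)^{2} = 9^{2} = 81$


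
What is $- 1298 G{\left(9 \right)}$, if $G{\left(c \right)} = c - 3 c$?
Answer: $23364$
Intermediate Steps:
$G{\left(c \right)} = - 2 c$ ($G{\left(c \right)} = c - 3 c = - 2 c$)
$- 1298 G{\left(9 \right)} = - 1298 \left(\left(-2\right) 9\right) = \left(-1298\right) \left(-18\right) = 23364$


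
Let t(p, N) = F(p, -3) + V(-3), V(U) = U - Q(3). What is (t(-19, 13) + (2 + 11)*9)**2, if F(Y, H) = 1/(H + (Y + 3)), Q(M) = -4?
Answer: 5022081/361 ≈ 13912.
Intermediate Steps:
F(Y, H) = 1/(3 + H + Y) (F(Y, H) = 1/(H + (3 + Y)) = 1/(3 + H + Y))
V(U) = 4 + U (V(U) = U - 1*(-4) = U + 4 = 4 + U)
t(p, N) = 1 + 1/p (t(p, N) = 1/(3 - 3 + p) + (4 - 3) = 1/p + 1 = 1 + 1/p)
(t(-19, 13) + (2 + 11)*9)**2 = ((1 - 19)/(-19) + (2 + 11)*9)**2 = (-1/19*(-18) + 13*9)**2 = (18/19 + 117)**2 = (2241/19)**2 = 5022081/361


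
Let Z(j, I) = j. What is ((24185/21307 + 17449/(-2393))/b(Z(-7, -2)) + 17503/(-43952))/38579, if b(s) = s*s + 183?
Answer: -951906779321/86455895344655408 ≈ -1.1010e-5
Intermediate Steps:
b(s) = 183 + s² (b(s) = s² + 183 = 183 + s²)
((24185/21307 + 17449/(-2393))/b(Z(-7, -2)) + 17503/(-43952))/38579 = ((24185/21307 + 17449/(-2393))/(183 + (-7)²) + 17503/(-43952))/38579 = ((24185*(1/21307) + 17449*(-1/2393))/(183 + 49) + 17503*(-1/43952))*(1/38579) = ((24185/21307 - 17449/2393)/232 - 17503/43952)*(1/38579) = (-313911138/50987651*1/232 - 17503/43952)*(1/38579) = (-5412261/203950604 - 17503/43952)*(1/38579) = -951906779321/2241009236752*1/38579 = -951906779321/86455895344655408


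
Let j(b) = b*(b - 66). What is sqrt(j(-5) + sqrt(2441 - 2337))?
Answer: sqrt(355 + 2*sqrt(26)) ≈ 19.110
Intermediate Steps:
j(b) = b*(-66 + b)
sqrt(j(-5) + sqrt(2441 - 2337)) = sqrt(-5*(-66 - 5) + sqrt(2441 - 2337)) = sqrt(-5*(-71) + sqrt(104)) = sqrt(355 + 2*sqrt(26))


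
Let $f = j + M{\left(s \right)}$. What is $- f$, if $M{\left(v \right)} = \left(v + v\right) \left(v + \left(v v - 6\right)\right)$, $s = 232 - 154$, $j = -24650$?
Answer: $-935686$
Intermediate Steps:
$s = 78$ ($s = 232 - 154 = 78$)
$M{\left(v \right)} = 2 v \left(-6 + v + v^{2}\right)$ ($M{\left(v \right)} = 2 v \left(v + \left(v^{2} - 6\right)\right) = 2 v \left(v + \left(-6 + v^{2}\right)\right) = 2 v \left(-6 + v + v^{2}\right)$)
$f = 935686$ ($f = -24650 + 2 \cdot 78 \left(-6 + 78 + 78^{2}\right) = -24650 + 2 \cdot 78 \left(-6 + 78 + 6084\right) = -24650 + 2 \cdot 78 \cdot 6156 = -24650 + 960336 = 935686$)
$- f = \left(-1\right) 935686 = -935686$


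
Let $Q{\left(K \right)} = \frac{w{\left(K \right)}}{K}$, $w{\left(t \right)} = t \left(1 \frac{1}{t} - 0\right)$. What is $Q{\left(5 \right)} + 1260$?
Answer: $\frac{6301}{5} \approx 1260.2$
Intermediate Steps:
$w{\left(t \right)} = 1$ ($w{\left(t \right)} = t \left(\frac{1}{t} + 0\right) = \frac{t}{t} = 1$)
$Q{\left(K \right)} = \frac{1}{K}$ ($Q{\left(K \right)} = 1 \frac{1}{K} = \frac{1}{K}$)
$Q{\left(5 \right)} + 1260 = \frac{1}{5} + 1260 = \frac{6301}{5}$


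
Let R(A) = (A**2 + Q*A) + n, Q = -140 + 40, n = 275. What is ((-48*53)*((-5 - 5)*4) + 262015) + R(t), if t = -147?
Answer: 400359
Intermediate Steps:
Q = -100
R(A) = 275 + A**2 - 100*A (R(A) = (A**2 - 100*A) + 275 = 275 + A**2 - 100*A)
((-48*53)*((-5 - 5)*4) + 262015) + R(t) = ((-48*53)*((-5 - 5)*4) + 262015) + (275 + (-147)**2 - 100*(-147)) = (-(-25440)*4 + 262015) + (275 + 21609 + 14700) = (-2544*(-40) + 262015) + 36584 = (101760 + 262015) + 36584 = 363775 + 36584 = 400359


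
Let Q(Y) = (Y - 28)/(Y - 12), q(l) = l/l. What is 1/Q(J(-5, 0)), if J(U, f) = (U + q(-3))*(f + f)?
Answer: 3/7 ≈ 0.42857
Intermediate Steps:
q(l) = 1
J(U, f) = 2*f*(1 + U) (J(U, f) = (U + 1)*(f + f) = (1 + U)*(2*f) = 2*f*(1 + U))
Q(Y) = (-28 + Y)/(-12 + Y)
1/Q(J(-5, 0)) = 1/((-28 + 2*0*(1 - 5))/(-12 + 2*0*(1 - 5))) = 1/((-28 + 2*0*(-4))/(-12 + 2*0*(-4))) = 1/((-28 + 0)/(-12 + 0)) = 1/(-28/(-12)) = 1/(-1/12*(-28)) = 1/(7/3) = 3/7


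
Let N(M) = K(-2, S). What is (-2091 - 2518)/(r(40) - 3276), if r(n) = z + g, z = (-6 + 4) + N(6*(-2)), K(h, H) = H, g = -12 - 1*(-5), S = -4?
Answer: 419/299 ≈ 1.4013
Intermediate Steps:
g = -7 (g = -12 + 5 = -7)
N(M) = -4
z = -6 (z = (-6 + 4) - 4 = -2 - 4 = -6)
r(n) = -13 (r(n) = -6 - 7 = -13)
(-2091 - 2518)/(r(40) - 3276) = (-2091 - 2518)/(-13 - 3276) = -4609/(-3289) = -4609*(-1/3289) = 419/299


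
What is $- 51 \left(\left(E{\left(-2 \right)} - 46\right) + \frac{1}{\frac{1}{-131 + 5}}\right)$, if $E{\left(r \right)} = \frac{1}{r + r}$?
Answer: $\frac{35139}{4} \approx 8784.8$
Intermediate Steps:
$E{\left(r \right)} = \frac{1}{2 r}$
$- 51 \left(\left(E{\left(-2 \right)} - 46\right) + \frac{1}{\frac{1}{-131 + 5}}\right) = - 51 \left(\left(\frac{1}{2 \left(-2\right)} - 46\right) + \frac{1}{\frac{1}{-131 + 5}}\right) = - 51 \left(\left(\frac{1}{2} \left(- \frac{1}{2}\right) - 46\right) + \frac{1}{\frac{1}{-126}}\right) = - 51 \left(\left(- \frac{1}{4} - 46\right) + \frac{1}{- \frac{1}{126}}\right) = - 51 \left(- \frac{185}{4} - 126\right) = \left(-51\right) \left(- \frac{689}{4}\right) = \frac{35139}{4}$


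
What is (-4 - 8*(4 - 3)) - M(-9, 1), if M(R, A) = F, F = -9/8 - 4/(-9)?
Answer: -815/72 ≈ -11.319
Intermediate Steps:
F = -49/72 (F = -9*1/8 - 4*(-1/9) = -9/8 + 4/9 = -49/72 ≈ -0.68056)
M(R, A) = -49/72
(-4 - 8*(4 - 3)) - M(-9, 1) = (-4 - 8*(4 - 3)) - 1*(-49/72) = (-4 - 8*1) + 49/72 = (-4 - 8) + 49/72 = -12 + 49/72 = -815/72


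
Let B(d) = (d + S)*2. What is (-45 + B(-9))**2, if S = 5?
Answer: 2809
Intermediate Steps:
B(d) = 10 + 2*d (B(d) = (d + 5)*2 = (5 + d)*2 = 10 + 2*d)
(-45 + B(-9))**2 = (-45 + (10 + 2*(-9)))**2 = (-45 + (10 - 18))**2 = (-45 - 8)**2 = (-53)**2 = 2809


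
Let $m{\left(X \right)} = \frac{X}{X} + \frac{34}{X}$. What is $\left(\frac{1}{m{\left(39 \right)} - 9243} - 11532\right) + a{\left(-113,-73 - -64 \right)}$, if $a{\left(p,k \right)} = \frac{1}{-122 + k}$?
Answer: $- \frac{544459805081}{47212924} \approx -11532.0$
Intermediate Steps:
$m{\left(X \right)} = 1 + \frac{34}{X}$
$\left(\frac{1}{m{\left(39 \right)} - 9243} - 11532\right) + a{\left(-113,-73 - -64 \right)} = \left(\frac{1}{\frac{34 + 39}{39} - 9243} - 11532\right) + \frac{1}{-122 - 9} = \left(\frac{1}{\frac{1}{39} \cdot 73 - 9243} - 11532\right) + \frac{1}{-122 + \left(-73 + 64\right)} = \left(\frac{1}{\frac{73}{39} - 9243} - 11532\right) + \frac{1}{-122 - 9} = \left(\frac{1}{- \frac{360404}{39}} - 11532\right) + \frac{1}{-131} = \left(- \frac{39}{360404} - 11532\right) - \frac{1}{131} = - \frac{4156178967}{360404} - \frac{1}{131} = - \frac{544459805081}{47212924}$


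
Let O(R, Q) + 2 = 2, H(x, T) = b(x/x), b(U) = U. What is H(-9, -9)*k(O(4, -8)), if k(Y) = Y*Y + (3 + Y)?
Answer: 3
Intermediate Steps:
H(x, T) = 1 (H(x, T) = x/x = 1)
O(R, Q) = 0 (O(R, Q) = -2 + 2 = 0)
k(Y) = 3 + Y + Y**2 (k(Y) = Y**2 + (3 + Y) = 3 + Y + Y**2)
H(-9, -9)*k(O(4, -8)) = 1*(3 + 0 + 0**2) = 1*(3 + 0 + 0) = 1*3 = 3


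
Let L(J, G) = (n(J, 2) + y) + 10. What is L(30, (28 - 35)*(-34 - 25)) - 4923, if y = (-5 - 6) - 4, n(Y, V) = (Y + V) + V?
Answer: -4894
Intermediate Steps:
n(Y, V) = Y + 2*V (n(Y, V) = (V + Y) + V = Y + 2*V)
y = -15 (y = -11 - 4 = -15)
L(J, G) = -1 + J (L(J, G) = ((J + 2*2) - 15) + 10 = ((J + 4) - 15) + 10 = ((4 + J) - 15) + 10 = (-11 + J) + 10 = -1 + J)
L(30, (28 - 35)*(-34 - 25)) - 4923 = (-1 + 30) - 4923 = 29 - 4923 = -4894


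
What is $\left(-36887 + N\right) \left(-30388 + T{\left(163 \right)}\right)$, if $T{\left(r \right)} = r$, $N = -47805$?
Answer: $2559815700$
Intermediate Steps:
$\left(-36887 + N\right) \left(-30388 + T{\left(163 \right)}\right) = \left(-36887 - 47805\right) \left(-30388 + 163\right) = \left(-84692\right) \left(-30225\right) = 2559815700$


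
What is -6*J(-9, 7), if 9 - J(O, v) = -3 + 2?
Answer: -60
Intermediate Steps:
J(O, v) = 10 (J(O, v) = 9 - (-3 + 2) = 9 - 1*(-1) = 9 + 1 = 10)
-6*J(-9, 7) = -6*10 = -60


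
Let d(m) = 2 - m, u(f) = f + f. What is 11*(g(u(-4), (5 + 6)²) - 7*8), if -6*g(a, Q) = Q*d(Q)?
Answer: 154693/6 ≈ 25782.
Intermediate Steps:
u(f) = 2*f
g(a, Q) = -Q*(2 - Q)/6
11*(g(u(-4), (5 + 6)²) - 7*8) = 11*((5 + 6)²*(-2 + (5 + 6)²)/6 - 7*8) = 11*((⅙)*11²*(-2 + 11²) - 56) = 11*((⅙)*121*(-2 + 121) - 56) = 11*((⅙)*121*119 - 56) = 11*(14399/6 - 56) = 11*(14063/6) = 154693/6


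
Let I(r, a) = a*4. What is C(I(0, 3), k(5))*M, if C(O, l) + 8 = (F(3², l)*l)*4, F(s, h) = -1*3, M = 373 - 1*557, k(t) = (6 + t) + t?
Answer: 36800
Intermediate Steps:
k(t) = 6 + 2*t
I(r, a) = 4*a
M = -184 (M = 373 - 557 = -184)
F(s, h) = -3
C(O, l) = -8 - 12*l (C(O, l) = -8 - 3*l*4 = -8 - 12*l)
C(I(0, 3), k(5))*M = (-8 - 12*(6 + 2*5))*(-184) = (-8 - 12*(6 + 10))*(-184) = (-8 - 12*16)*(-184) = (-8 - 192)*(-184) = -200*(-184) = 36800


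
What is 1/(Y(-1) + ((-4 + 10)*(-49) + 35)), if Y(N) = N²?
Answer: -1/258 ≈ -0.0038760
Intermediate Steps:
1/(Y(-1) + ((-4 + 10)*(-49) + 35)) = 1/((-1)² + ((-4 + 10)*(-49) + 35)) = 1/(1 + (6*(-49) + 35)) = 1/(1 + (-294 + 35)) = 1/(1 - 259) = 1/(-258) = -1/258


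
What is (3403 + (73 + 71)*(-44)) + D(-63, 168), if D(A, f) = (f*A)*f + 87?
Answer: -1780958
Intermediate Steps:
D(A, f) = 87 + A*f² (D(A, f) = (A*f)*f + 87 = A*f² + 87 = 87 + A*f²)
(3403 + (73 + 71)*(-44)) + D(-63, 168) = (3403 + (73 + 71)*(-44)) + (87 - 63*168²) = (3403 + 144*(-44)) + (87 - 63*28224) = (3403 - 6336) + (87 - 1778112) = -2933 - 1778025 = -1780958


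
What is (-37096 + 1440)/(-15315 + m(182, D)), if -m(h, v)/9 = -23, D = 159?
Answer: 8914/3777 ≈ 2.3601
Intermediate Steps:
m(h, v) = 207 (m(h, v) = -9*(-23) = 207)
(-37096 + 1440)/(-15315 + m(182, D)) = (-37096 + 1440)/(-15315 + 207) = -35656/(-15108) = -35656*(-1/15108) = 8914/3777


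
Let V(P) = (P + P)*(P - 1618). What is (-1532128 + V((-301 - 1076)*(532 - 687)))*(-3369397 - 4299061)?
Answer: -693357361686339196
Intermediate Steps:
V(P) = 2*P*(-1618 + P) (V(P) = (2*P)*(-1618 + P) = 2*P*(-1618 + P))
(-1532128 + V((-301 - 1076)*(532 - 687)))*(-3369397 - 4299061) = (-1532128 + 2*((-301 - 1076)*(532 - 687))*(-1618 + (-301 - 1076)*(532 - 687)))*(-3369397 - 4299061) = (-1532128 + 2*(-1377*(-155))*(-1618 - 1377*(-155)))*(-7668458) = (-1532128 + 2*213435*(-1618 + 213435))*(-7668458) = (-1532128 + 2*213435*211817)*(-7668458) = (-1532128 + 90418322790)*(-7668458) = 90416790662*(-7668458) = -693357361686339196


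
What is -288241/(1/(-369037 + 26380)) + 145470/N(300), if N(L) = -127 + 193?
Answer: 1086445783952/11 ≈ 9.8768e+10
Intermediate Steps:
N(L) = 66
-288241/(1/(-369037 + 26380)) + 145470/N(300) = -288241/(1/(-369037 + 26380)) + 145470/66 = -288241/(1/(-342657)) + 145470*(1/66) = -288241/(-1/342657) + 24245/11 = -288241*(-342657) + 24245/11 = 98767796337 + 24245/11 = 1086445783952/11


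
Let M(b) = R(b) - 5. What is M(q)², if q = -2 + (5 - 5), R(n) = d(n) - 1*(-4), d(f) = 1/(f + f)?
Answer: 25/16 ≈ 1.5625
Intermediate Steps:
d(f) = 1/(2*f)
R(n) = 4 + 1/(2*n) (R(n) = 1/(2*n) - 1*(-4) = 1/(2*n) + 4 = 4 + 1/(2*n))
q = -2 (q = -2 + 0 = -2)
M(b) = -1 + 1/(2*b) (M(b) = (4 + 1/(2*b)) - 5 = -1 + 1/(2*b))
M(q)² = ((½ - 1*(-2))/(-2))² = (-(½ + 2)/2)² = (-½*5/2)² = (-5/4)² = 25/16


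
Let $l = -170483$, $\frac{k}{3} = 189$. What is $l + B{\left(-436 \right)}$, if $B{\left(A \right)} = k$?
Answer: $-169916$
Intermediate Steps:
$k = 567$ ($k = 3 \cdot 189 = 567$)
$B{\left(A \right)} = 567$
$l + B{\left(-436 \right)} = -170483 + 567 = -169916$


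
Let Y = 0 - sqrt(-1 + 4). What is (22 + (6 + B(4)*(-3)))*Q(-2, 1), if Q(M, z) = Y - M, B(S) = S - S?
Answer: 56 - 28*sqrt(3) ≈ 7.5026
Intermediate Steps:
B(S) = 0
Y = -sqrt(3) (Y = 0 - sqrt(3) = -sqrt(3) ≈ -1.7320)
Q(M, z) = -M - sqrt(3) (Q(M, z) = -sqrt(3) - M = -M - sqrt(3))
(22 + (6 + B(4)*(-3)))*Q(-2, 1) = (22 + (6 + 0*(-3)))*(-1*(-2) - sqrt(3)) = (22 + (6 + 0))*(2 - sqrt(3)) = (22 + 6)*(2 - sqrt(3)) = 28*(2 - sqrt(3)) = 56 - 28*sqrt(3)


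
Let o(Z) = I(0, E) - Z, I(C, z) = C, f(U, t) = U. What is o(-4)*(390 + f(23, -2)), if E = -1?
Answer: 1652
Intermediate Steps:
o(Z) = -Z (o(Z) = 0 - Z = -Z)
o(-4)*(390 + f(23, -2)) = (-1*(-4))*(390 + 23) = 4*413 = 1652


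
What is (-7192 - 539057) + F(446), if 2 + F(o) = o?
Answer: -545805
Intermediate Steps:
F(o) = -2 + o
(-7192 - 539057) + F(446) = (-7192 - 539057) + (-2 + 446) = -546249 + 444 = -545805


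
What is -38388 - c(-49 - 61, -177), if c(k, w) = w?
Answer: -38211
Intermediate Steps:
-38388 - c(-49 - 61, -177) = -38388 - 1*(-177) = -38388 + 177 = -38211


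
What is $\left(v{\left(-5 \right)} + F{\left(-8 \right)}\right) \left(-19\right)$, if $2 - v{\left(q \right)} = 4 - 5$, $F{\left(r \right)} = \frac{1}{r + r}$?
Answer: $- \frac{893}{16} \approx -55.813$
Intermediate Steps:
$F{\left(r \right)} = \frac{1}{2 r}$
$v{\left(q \right)} = 3$ ($v{\left(q \right)} = 2 - \left(4 - 5\right) = 2 - -1 = 2 + 1 = 3$)
$\left(v{\left(-5 \right)} + F{\left(-8 \right)}\right) \left(-19\right) = \left(3 + \frac{1}{2 \left(-8\right)}\right) \left(-19\right) = \left(3 + \frac{1}{2} \left(- \frac{1}{8}\right)\right) \left(-19\right) = \left(3 - \frac{1}{16}\right) \left(-19\right) = \frac{47}{16} \left(-19\right) = - \frac{893}{16}$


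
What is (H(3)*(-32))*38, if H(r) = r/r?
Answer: -1216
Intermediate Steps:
H(r) = 1
(H(3)*(-32))*38 = (1*(-32))*38 = -32*38 = -1216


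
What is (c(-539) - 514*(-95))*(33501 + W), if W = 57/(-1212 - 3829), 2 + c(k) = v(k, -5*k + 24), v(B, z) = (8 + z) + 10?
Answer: 8708219027460/5041 ≈ 1.7275e+9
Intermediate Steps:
v(B, z) = 18 + z
c(k) = 40 - 5*k (c(k) = -2 + (18 + (-5*k + 24)) = -2 + (18 + (24 - 5*k)) = -2 + (42 - 5*k) = 40 - 5*k)
W = -57/5041 (W = 57/(-5041) = -1/5041*57 = -57/5041 ≈ -0.011307)
(c(-539) - 514*(-95))*(33501 + W) = ((40 - 5*(-539)) - 514*(-95))*(33501 - 57/5041) = ((40 + 2695) + 48830)*(168878484/5041) = (2735 + 48830)*(168878484/5041) = 51565*(168878484/5041) = 8708219027460/5041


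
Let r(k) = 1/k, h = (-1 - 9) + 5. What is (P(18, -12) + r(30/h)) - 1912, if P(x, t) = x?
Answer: -11365/6 ≈ -1894.2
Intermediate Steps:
h = -5 (h = -10 + 5 = -5)
(P(18, -12) + r(30/h)) - 1912 = (18 + 1/(30/(-5))) - 1912 = (18 + 1/(30*(-⅕))) - 1912 = (18 + 1/(-6)) - 1912 = (18 - ⅙) - 1912 = 107/6 - 1912 = -11365/6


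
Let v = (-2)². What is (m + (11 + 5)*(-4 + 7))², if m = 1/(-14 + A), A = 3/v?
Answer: 6451600/2809 ≈ 2296.8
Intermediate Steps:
v = 4
A = ¾ (A = 3/4 = 3*(¼) = ¾ ≈ 0.75000)
m = -4/53 (m = 1/(-14 + ¾) = 1/(-53/4) = -4/53 ≈ -0.075472)
(m + (11 + 5)*(-4 + 7))² = (-4/53 + (11 + 5)*(-4 + 7))² = (-4/53 + 16*3)² = (-4/53 + 48)² = (2540/53)² = 6451600/2809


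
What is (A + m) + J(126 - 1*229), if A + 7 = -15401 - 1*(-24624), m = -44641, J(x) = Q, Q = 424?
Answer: -35001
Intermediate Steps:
J(x) = 424
A = 9216 (A = -7 + (-15401 - 1*(-24624)) = -7 + (-15401 + 24624) = -7 + 9223 = 9216)
(A + m) + J(126 - 1*229) = (9216 - 44641) + 424 = -35425 + 424 = -35001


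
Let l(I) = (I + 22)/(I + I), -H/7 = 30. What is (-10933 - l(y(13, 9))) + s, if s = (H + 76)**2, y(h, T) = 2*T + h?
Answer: 435373/62 ≈ 7022.1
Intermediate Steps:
H = -210 (H = -7*30 = -210)
y(h, T) = h + 2*T
s = 17956 (s = (-210 + 76)**2 = (-134)**2 = 17956)
l(I) = (22 + I)/(2*I) (l(I) = (22 + I)/((2*I)) = (22 + I)*(1/(2*I)) = (22 + I)/(2*I))
(-10933 - l(y(13, 9))) + s = (-10933 - (22 + (13 + 2*9))/(2*(13 + 2*9))) + 17956 = (-10933 - (22 + (13 + 18))/(2*(13 + 18))) + 17956 = (-10933 - (22 + 31)/(2*31)) + 17956 = (-10933 - 53/(2*31)) + 17956 = (-10933 - 1*53/62) + 17956 = (-10933 - 53/62) + 17956 = -677899/62 + 17956 = 435373/62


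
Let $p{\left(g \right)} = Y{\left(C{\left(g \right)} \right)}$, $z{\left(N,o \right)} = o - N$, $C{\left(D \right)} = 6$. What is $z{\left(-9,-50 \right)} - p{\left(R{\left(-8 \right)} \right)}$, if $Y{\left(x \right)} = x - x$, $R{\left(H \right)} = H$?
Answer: $-41$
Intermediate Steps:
$Y{\left(x \right)} = 0$
$p{\left(g \right)} = 0$
$z{\left(-9,-50 \right)} - p{\left(R{\left(-8 \right)} \right)} = \left(-50 - -9\right) - 0 = \left(-50 + 9\right) + 0 = -41 + 0 = -41$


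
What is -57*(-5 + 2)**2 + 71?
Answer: -442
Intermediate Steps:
-57*(-5 + 2)**2 + 71 = -57*(-3)**2 + 71 = -57*9 + 71 = -513 + 71 = -442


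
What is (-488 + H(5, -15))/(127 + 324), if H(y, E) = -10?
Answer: -498/451 ≈ -1.1042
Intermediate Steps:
(-488 + H(5, -15))/(127 + 324) = (-488 - 10)/(127 + 324) = -498/451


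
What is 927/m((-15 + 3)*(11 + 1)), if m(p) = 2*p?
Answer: -103/32 ≈ -3.2188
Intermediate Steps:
927/m((-15 + 3)*(11 + 1)) = 927/((2*((-15 + 3)*(11 + 1)))) = 927/((2*(-12*12))) = 927/((2*(-144))) = 927/(-288) = 927*(-1/288) = -103/32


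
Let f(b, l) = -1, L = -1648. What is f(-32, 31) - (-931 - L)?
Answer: -718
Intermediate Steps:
f(-32, 31) - (-931 - L) = -1 - (-931 - 1*(-1648)) = -1 - (-931 + 1648) = -1 - 1*717 = -1 - 717 = -718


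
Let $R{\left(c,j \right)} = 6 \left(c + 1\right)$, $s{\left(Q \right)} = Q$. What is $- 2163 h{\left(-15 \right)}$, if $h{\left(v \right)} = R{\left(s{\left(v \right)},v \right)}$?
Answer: $181692$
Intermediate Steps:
$R{\left(c,j \right)} = 6 + 6 c$ ($R{\left(c,j \right)} = 6 \left(1 + c\right) = 6 + 6 c$)
$h{\left(v \right)} = 6 + 6 v$
$- 2163 h{\left(-15 \right)} = - 2163 \left(6 + 6 \left(-15\right)\right) = - 2163 \left(6 - 90\right) = \left(-2163\right) \left(-84\right) = 181692$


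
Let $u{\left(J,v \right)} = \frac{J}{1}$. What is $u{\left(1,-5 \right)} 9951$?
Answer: $9951$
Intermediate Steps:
$u{\left(J,v \right)} = J$ ($u{\left(J,v \right)} = J 1 = J$)
$u{\left(1,-5 \right)} 9951 = 1 \cdot 9951 = 9951$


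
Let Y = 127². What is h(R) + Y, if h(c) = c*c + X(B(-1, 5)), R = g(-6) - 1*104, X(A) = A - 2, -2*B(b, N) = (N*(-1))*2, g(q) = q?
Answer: 28232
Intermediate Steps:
B(b, N) = N (B(b, N) = -N*(-1)*2/2 = -(-N)*2/2 = -(-1)*N = N)
X(A) = -2 + A
R = -110 (R = -6 - 1*104 = -6 - 104 = -110)
h(c) = 3 + c² (h(c) = c*c + (-2 + 5) = c² + 3 = 3 + c²)
Y = 16129
h(R) + Y = (3 + (-110)²) + 16129 = (3 + 12100) + 16129 = 12103 + 16129 = 28232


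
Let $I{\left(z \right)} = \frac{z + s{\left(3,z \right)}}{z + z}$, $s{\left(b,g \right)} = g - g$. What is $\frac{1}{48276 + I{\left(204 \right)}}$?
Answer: $\frac{2}{96553} \approx 2.0714 \cdot 10^{-5}$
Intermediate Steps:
$s{\left(b,g \right)} = 0$
$I{\left(z \right)} = \frac{1}{2}$ ($I{\left(z \right)} = \frac{z + 0}{z + z} = \frac{z}{2 z} = z \frac{1}{2 z} = \frac{1}{2}$)
$\frac{1}{48276 + I{\left(204 \right)}} = \frac{1}{48276 + \frac{1}{2}} = \frac{1}{\frac{96553}{2}} = \frac{2}{96553}$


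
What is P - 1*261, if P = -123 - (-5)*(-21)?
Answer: -489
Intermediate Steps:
P = -228 (P = -123 - 1*105 = -123 - 105 = -228)
P - 1*261 = -228 - 1*261 = -228 - 261 = -489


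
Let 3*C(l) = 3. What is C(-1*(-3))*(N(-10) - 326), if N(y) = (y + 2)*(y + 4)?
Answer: -278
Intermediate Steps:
C(l) = 1 (C(l) = (⅓)*3 = 1)
N(y) = (2 + y)*(4 + y)
C(-1*(-3))*(N(-10) - 326) = 1*((8 + (-10)² + 6*(-10)) - 326) = 1*((8 + 100 - 60) - 326) = 1*(48 - 326) = 1*(-278) = -278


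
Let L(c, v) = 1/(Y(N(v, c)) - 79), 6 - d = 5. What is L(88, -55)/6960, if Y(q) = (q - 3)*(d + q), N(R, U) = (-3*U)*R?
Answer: 1/1467176894880 ≈ 6.8158e-13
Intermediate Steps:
d = 1 (d = 6 - 1*5 = 6 - 5 = 1)
N(R, U) = -3*R*U
Y(q) = (1 + q)*(-3 + q) (Y(q) = (q - 3)*(1 + q) = (-3 + q)*(1 + q) = (1 + q)*(-3 + q))
L(c, v) = 1/(-82 + 6*c*v + 9*c**2*v**2) (L(c, v) = 1/((-3 + (-3*v*c)**2 - (-6)*v*c) - 79) = 1/((-3 + (-3*c*v)**2 - (-6)*c*v) - 79) = 1/((-3 + 9*c**2*v**2 + 6*c*v) - 79) = 1/((-3 + 6*c*v + 9*c**2*v**2) - 79) = 1/(-82 + 6*c*v + 9*c**2*v**2))
L(88, -55)/6960 = 1/((-82 + 6*88*(-55) + 9*88**2*(-55)**2)*6960) = (1/6960)/(-82 - 29040 + 9*7744*3025) = (1/6960)/(-82 - 29040 + 210830400) = (1/6960)/210801278 = (1/210801278)*(1/6960) = 1/1467176894880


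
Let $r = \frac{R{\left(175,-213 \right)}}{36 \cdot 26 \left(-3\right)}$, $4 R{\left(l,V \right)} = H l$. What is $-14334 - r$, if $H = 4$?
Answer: $- \frac{40249697}{2808} \approx -14334.0$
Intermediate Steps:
$R{\left(l,V \right)} = l$ ($R{\left(l,V \right)} = \frac{4 l}{4} = l$)
$r = - \frac{175}{2808}$ ($r = \frac{175}{36 \cdot 26 \left(-3\right)} = \frac{175}{936 \left(-3\right)} = \frac{175}{-2808} = 175 \left(- \frac{1}{2808}\right) = - \frac{175}{2808} \approx -0.062322$)
$-14334 - r = -14334 - - \frac{175}{2808} = -14334 + \frac{175}{2808} = - \frac{40249697}{2808}$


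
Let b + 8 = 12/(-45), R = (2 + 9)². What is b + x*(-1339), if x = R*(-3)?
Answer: 7290731/15 ≈ 4.8605e+5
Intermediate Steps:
R = 121 (R = 11² = 121)
b = -124/15 (b = -8 + 12/(-45) = -8 + 12*(-1/45) = -8 - 4/15 = -124/15 ≈ -8.2667)
x = -363 (x = 121*(-3) = -363)
b + x*(-1339) = -124/15 - 363*(-1339) = -124/15 + 486057 = 7290731/15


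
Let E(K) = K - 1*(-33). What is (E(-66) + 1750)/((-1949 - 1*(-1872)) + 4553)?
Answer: 1717/4476 ≈ 0.38360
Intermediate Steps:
E(K) = 33 + K (E(K) = K + 33 = 33 + K)
(E(-66) + 1750)/((-1949 - 1*(-1872)) + 4553) = ((33 - 66) + 1750)/((-1949 - 1*(-1872)) + 4553) = (-33 + 1750)/((-1949 + 1872) + 4553) = 1717/(-77 + 4553) = 1717/4476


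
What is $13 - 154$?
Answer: $-141$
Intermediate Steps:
$13 - 154 = -141$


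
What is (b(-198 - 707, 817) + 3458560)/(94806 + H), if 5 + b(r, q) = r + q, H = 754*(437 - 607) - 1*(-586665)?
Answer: 3458467/553291 ≈ 6.2507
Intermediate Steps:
H = 458485 (H = 754*(-170) + 586665 = -128180 + 586665 = 458485)
b(r, q) = -5 + q + r (b(r, q) = -5 + (r + q) = -5 + (q + r) = -5 + q + r)
(b(-198 - 707, 817) + 3458560)/(94806 + H) = ((-5 + 817 + (-198 - 707)) + 3458560)/(94806 + 458485) = ((-5 + 817 - 905) + 3458560)/553291 = (-93 + 3458560)*(1/553291) = 3458467*(1/553291) = 3458467/553291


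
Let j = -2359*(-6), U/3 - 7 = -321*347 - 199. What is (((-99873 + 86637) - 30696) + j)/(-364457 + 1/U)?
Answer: 4983899193/60998621405 ≈ 0.081705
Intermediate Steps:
U = -334737 (U = 21 + 3*(-321*347 - 199) = 21 + 3*(-111387 - 199) = 21 + 3*(-111586) = 21 - 334758 = -334737)
j = 14154
(((-99873 + 86637) - 30696) + j)/(-364457 + 1/U) = (((-99873 + 86637) - 30696) + 14154)/(-364457 + 1/(-334737)) = ((-13236 - 30696) + 14154)/(-364457 - 1/334737) = (-43932 + 14154)/(-121997242810/334737) = -29778*(-334737/121997242810) = 4983899193/60998621405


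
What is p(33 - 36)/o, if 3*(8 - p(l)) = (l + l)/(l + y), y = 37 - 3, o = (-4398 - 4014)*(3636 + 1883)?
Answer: -125/719600334 ≈ -1.7371e-7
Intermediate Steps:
o = -46425828 (o = -8412*5519 = -46425828)
y = 34 (y = 37 - 1*3 = 37 - 3 = 34)
p(l) = 8 - 2*l/(3*(34 + l)) (p(l) = 8 - (l + l)/(3*(l + 34)) = 8 - 2*l/(3*(34 + l)))
p(33 - 36)/o = (2*(408 + 11*(33 - 36))/(3*(34 + (33 - 36))))/(-46425828) = (2*(408 + 11*(-3))/(3*(34 - 3)))*(-1/46425828) = ((⅔)*(408 - 33)/31)*(-1/46425828) = ((⅔)*(1/31)*375)*(-1/46425828) = (250/31)*(-1/46425828) = -125/719600334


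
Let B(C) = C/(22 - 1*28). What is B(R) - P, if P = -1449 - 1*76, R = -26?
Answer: 4588/3 ≈ 1529.3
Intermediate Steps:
B(C) = -C/6 (B(C) = C/(22 - 28) = C/(-6) = C*(-⅙) = -C/6)
P = -1525 (P = -1449 - 76 = -1525)
B(R) - P = -⅙*(-26) - 1*(-1525) = 13/3 + 1525 = 4588/3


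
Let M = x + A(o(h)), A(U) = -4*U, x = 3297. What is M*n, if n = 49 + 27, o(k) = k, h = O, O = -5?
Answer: 252092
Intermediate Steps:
h = -5
n = 76
M = 3317 (M = 3297 - 4*(-5) = 3297 + 20 = 3317)
M*n = 3317*76 = 252092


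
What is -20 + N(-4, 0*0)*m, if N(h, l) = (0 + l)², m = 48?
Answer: -20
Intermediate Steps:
N(h, l) = l²
-20 + N(-4, 0*0)*m = -20 + (0*0)²*48 = -20 + 0²*48 = -20 + 0*48 = -20 + 0 = -20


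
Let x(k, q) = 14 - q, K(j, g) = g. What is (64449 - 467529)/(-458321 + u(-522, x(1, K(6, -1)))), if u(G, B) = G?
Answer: 403080/458843 ≈ 0.87847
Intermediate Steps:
(64449 - 467529)/(-458321 + u(-522, x(1, K(6, -1)))) = (64449 - 467529)/(-458321 - 522) = -403080/(-458843) = -403080*(-1/458843) = 403080/458843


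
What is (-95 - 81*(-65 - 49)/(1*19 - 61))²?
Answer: 4857616/49 ≈ 99135.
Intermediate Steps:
(-95 - 81*(-65 - 49)/(1*19 - 61))² = (-95 - 81*(-114/(19 - 61)))² = (-95 - 81/((-42*(-1/114))))² = (-95 - 81/7/19)² = (-95 - 81*19/7)² = (-95 - 1539/7)² = (-2204/7)² = 4857616/49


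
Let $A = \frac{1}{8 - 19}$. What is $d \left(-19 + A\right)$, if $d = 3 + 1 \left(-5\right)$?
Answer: $\frac{420}{11} \approx 38.182$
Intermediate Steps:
$d = -2$ ($d = 3 - 5 = -2$)
$A = - \frac{1}{11}$ ($A = \frac{1}{8 - 19} = \frac{1}{-11} = - \frac{1}{11} \approx -0.090909$)
$d \left(-19 + A\right) = - 2 \left(-19 - \frac{1}{11}\right) = \left(-2\right) \left(- \frac{210}{11}\right) = \frac{420}{11}$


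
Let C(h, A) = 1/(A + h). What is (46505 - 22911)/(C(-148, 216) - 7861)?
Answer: -1604392/534547 ≈ -3.0014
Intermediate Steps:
(46505 - 22911)/(C(-148, 216) - 7861) = (46505 - 22911)/(1/(216 - 148) - 7861) = 23594/(1/68 - 7861) = 23594/(-534547/68) = 23594*(-68/534547) = -1604392/534547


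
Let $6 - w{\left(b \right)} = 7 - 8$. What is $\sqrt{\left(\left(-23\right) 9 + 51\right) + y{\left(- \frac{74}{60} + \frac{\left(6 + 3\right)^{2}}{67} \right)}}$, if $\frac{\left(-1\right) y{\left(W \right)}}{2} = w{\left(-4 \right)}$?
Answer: $i \sqrt{170} \approx 13.038 i$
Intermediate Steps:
$w{\left(b \right)} = 7$ ($w{\left(b \right)} = 6 - \left(7 - 8\right) = 6 - -1 = 6 + 1 = 7$)
$y{\left(W \right)} = -14$ ($y{\left(W \right)} = \left(-2\right) 7 = -14$)
$\sqrt{\left(\left(-23\right) 9 + 51\right) + y{\left(- \frac{74}{60} + \frac{\left(6 + 3\right)^{2}}{67} \right)}} = \sqrt{\left(\left(-23\right) 9 + 51\right) - 14} = \sqrt{\left(-207 + 51\right) - 14} = \sqrt{-156 - 14} = \sqrt{-170} = i \sqrt{170}$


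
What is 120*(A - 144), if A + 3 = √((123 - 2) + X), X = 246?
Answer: -17640 + 120*√367 ≈ -15341.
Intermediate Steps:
A = -3 + √367 (A = -3 + √((123 - 2) + 246) = -3 + √(121 + 246) = -3 + √367 ≈ 16.157)
120*(A - 144) = 120*((-3 + √367) - 144) = 120*(-147 + √367) = -17640 + 120*√367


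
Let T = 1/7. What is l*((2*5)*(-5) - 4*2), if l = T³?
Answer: -58/343 ≈ -0.16910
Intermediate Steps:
T = ⅐ ≈ 0.14286
l = 1/343 (l = (⅐)³ = 1/343 ≈ 0.0029155)
l*((2*5)*(-5) - 4*2) = ((2*5)*(-5) - 4*2)/343 = (10*(-5) - 8)/343 = (-50 - 8)/343 = (1/343)*(-58) = -58/343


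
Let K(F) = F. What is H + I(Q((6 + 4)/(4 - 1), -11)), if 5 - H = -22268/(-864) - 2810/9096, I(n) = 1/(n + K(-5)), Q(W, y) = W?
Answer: -8622007/409320 ≈ -21.064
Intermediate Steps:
I(n) = 1/(-5 + n) (I(n) = 1/(n - 5) = 1/(-5 + n))
H = -1675283/81864 (H = 5 - (-22268/(-864) - 2810/9096) = 5 - (-22268*(-1/864) - 2810*1/9096) = 5 - (5567/216 - 1405/4548) = 5 - 1*2084603/81864 = 5 - 2084603/81864 = -1675283/81864 ≈ -20.464)
H + I(Q((6 + 4)/(4 - 1), -11)) = -1675283/81864 + 1/(-5 + (6 + 4)/(4 - 1)) = -1675283/81864 + 1/(-5 + 10/3) = -1675283/81864 + 1/(-5/3) = -1675283/81864 - ⅗ = -8622007/409320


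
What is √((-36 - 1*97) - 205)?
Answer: 13*I*√2 ≈ 18.385*I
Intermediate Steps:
√((-36 - 1*97) - 205) = √((-36 - 97) - 205) = √(-133 - 205) = √(-338) = 13*I*√2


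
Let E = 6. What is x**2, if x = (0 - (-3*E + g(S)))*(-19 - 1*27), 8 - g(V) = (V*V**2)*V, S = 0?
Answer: 211600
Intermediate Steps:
g(V) = 8 - V**4 (g(V) = 8 - V*V**2*V = 8 - V**3*V = 8 - V**4)
x = -460 (x = (0 - (-3*6 + (8 - 1*0**4)))*(-19 - 1*27) = (0 - (-18 + (8 - 1*0)))*(-19 - 27) = (0 - (-18 + (8 + 0)))*(-46) = (0 - (-18 + 8))*(-46) = (0 - 1*(-10))*(-46) = (0 + 10)*(-46) = 10*(-46) = -460)
x**2 = (-460)**2 = 211600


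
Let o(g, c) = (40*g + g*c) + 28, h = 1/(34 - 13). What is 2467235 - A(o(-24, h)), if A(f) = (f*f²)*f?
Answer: -1820469013185341/2401 ≈ -7.5821e+11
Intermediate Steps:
h = 1/21 ≈ 0.047619
o(g, c) = 28 + 40*g + c*g (o(g, c) = (40*g + c*g) + 28 = 28 + 40*g + c*g)
A(f) = f⁴ (A(f) = f³*f = f⁴)
2467235 - A(o(-24, h)) = 2467235 - (28 + 40*(-24) + (1/21)*(-24))⁴ = 2467235 - (28 - 960 - 8/7)⁴ = 2467235 - (-6532/7)⁴ = 2467235 - 1*1820474937016576/2401 = 2467235 - 1820474937016576/2401 = -1820469013185341/2401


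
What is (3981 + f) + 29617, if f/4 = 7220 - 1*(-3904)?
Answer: 78094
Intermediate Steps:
f = 44496 (f = 4*(7220 - 1*(-3904)) = 4*(7220 + 3904) = 4*11124 = 44496)
(3981 + f) + 29617 = (3981 + 44496) + 29617 = 48477 + 29617 = 78094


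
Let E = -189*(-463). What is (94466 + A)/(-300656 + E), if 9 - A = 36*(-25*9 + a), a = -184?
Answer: -109199/213149 ≈ -0.51231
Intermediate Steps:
E = 87507
A = 14733 (A = 9 - 36*(-25*9 - 184) = 9 - 36*(-225 - 184) = 9 - 36*(-409) = 9 - 1*(-14724) = 9 + 14724 = 14733)
(94466 + A)/(-300656 + E) = (94466 + 14733)/(-300656 + 87507) = 109199/(-213149) = 109199*(-1/213149) = -109199/213149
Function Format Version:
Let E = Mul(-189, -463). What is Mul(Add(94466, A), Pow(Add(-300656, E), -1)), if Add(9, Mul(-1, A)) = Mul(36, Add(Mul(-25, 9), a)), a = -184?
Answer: Rational(-109199, 213149) ≈ -0.51231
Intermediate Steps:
E = 87507
A = 14733 (A = Add(9, Mul(-1, Mul(36, Add(Mul(-25, 9), -184)))) = Add(9, Mul(-1, Mul(36, Add(-225, -184)))) = Add(9, Mul(-1, Mul(36, -409))) = Add(9, Mul(-1, -14724)) = Add(9, 14724) = 14733)
Mul(Add(94466, A), Pow(Add(-300656, E), -1)) = Mul(Add(94466, 14733), Pow(Add(-300656, 87507), -1)) = Mul(109199, Pow(-213149, -1)) = Mul(109199, Rational(-1, 213149)) = Rational(-109199, 213149)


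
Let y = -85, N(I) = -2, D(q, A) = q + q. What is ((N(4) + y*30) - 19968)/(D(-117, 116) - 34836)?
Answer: 2252/3507 ≈ 0.64214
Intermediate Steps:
D(q, A) = 2*q
((N(4) + y*30) - 19968)/(D(-117, 116) - 34836) = ((-2 - 85*30) - 19968)/(2*(-117) - 34836) = ((-2 - 2550) - 19968)/(-234 - 34836) = (-2552 - 19968)/(-35070) = -22520*(-1/35070) = 2252/3507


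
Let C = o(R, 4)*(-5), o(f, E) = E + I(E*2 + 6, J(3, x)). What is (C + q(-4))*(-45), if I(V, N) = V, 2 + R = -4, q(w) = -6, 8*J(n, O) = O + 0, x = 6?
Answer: 4320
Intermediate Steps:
J(n, O) = O/8 (J(n, O) = (O + 0)/8 = O/8)
R = -6 (R = -2 - 4 = -6)
o(f, E) = 6 + 3*E (o(f, E) = E + (E*2 + 6) = E + (2*E + 6) = E + (6 + 2*E) = 6 + 3*E)
C = -90 (C = (6 + 3*4)*(-5) = (6 + 12)*(-5) = 18*(-5) = -90)
(C + q(-4))*(-45) = (-90 - 6)*(-45) = -96*(-45) = 4320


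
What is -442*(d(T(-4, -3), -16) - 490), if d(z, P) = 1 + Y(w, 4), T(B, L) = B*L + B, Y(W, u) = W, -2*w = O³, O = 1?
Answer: 216359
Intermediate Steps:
w = -½ (w = -½*1³ = -½*1 = -½ ≈ -0.50000)
T(B, L) = B + B*L
d(z, P) = ½ (d(z, P) = 1 - ½ = ½)
-442*(d(T(-4, -3), -16) - 490) = -442*(½ - 490) = -442*(-979/2) = 216359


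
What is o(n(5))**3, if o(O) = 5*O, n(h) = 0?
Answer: 0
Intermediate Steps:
o(n(5))**3 = (5*0)**3 = 0**3 = 0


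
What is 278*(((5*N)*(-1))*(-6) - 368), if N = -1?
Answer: -110644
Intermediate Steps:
278*(((5*N)*(-1))*(-6) - 368) = 278*(((5*(-1))*(-1))*(-6) - 368) = 278*(-5*(-1)*(-6) - 368) = 278*(5*(-6) - 368) = 278*(-30 - 368) = 278*(-398) = -110644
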